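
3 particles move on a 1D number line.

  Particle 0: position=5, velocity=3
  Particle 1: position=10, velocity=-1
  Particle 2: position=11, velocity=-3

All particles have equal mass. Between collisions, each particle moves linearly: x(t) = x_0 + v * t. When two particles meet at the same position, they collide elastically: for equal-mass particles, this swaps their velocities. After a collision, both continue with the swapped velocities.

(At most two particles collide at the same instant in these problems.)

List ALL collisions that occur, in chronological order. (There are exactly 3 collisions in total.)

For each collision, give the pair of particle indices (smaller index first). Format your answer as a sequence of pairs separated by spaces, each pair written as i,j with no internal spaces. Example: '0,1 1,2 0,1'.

Answer: 1,2 0,1 1,2

Derivation:
Collision at t=1/2: particles 1 and 2 swap velocities; positions: p0=13/2 p1=19/2 p2=19/2; velocities now: v0=3 v1=-3 v2=-1
Collision at t=1: particles 0 and 1 swap velocities; positions: p0=8 p1=8 p2=9; velocities now: v0=-3 v1=3 v2=-1
Collision at t=5/4: particles 1 and 2 swap velocities; positions: p0=29/4 p1=35/4 p2=35/4; velocities now: v0=-3 v1=-1 v2=3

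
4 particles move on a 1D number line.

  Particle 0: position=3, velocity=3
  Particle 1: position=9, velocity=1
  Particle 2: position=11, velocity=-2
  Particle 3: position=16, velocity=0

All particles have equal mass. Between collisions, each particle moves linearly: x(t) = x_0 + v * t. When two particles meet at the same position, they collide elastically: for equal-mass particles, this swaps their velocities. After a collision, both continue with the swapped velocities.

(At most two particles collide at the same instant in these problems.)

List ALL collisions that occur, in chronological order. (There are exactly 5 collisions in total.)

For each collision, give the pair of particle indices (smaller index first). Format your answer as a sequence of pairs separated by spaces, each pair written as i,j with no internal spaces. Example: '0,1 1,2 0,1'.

Answer: 1,2 0,1 1,2 2,3 1,2

Derivation:
Collision at t=2/3: particles 1 and 2 swap velocities; positions: p0=5 p1=29/3 p2=29/3 p3=16; velocities now: v0=3 v1=-2 v2=1 v3=0
Collision at t=8/5: particles 0 and 1 swap velocities; positions: p0=39/5 p1=39/5 p2=53/5 p3=16; velocities now: v0=-2 v1=3 v2=1 v3=0
Collision at t=3: particles 1 and 2 swap velocities; positions: p0=5 p1=12 p2=12 p3=16; velocities now: v0=-2 v1=1 v2=3 v3=0
Collision at t=13/3: particles 2 and 3 swap velocities; positions: p0=7/3 p1=40/3 p2=16 p3=16; velocities now: v0=-2 v1=1 v2=0 v3=3
Collision at t=7: particles 1 and 2 swap velocities; positions: p0=-3 p1=16 p2=16 p3=24; velocities now: v0=-2 v1=0 v2=1 v3=3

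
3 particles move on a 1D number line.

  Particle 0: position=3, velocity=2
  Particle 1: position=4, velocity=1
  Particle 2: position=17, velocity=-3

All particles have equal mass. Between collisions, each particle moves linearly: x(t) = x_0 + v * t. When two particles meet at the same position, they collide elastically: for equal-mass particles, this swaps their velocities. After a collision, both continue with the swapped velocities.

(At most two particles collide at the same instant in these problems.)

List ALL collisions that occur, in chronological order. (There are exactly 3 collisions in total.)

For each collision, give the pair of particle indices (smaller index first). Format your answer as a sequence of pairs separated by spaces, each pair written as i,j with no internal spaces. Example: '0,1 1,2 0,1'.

Collision at t=1: particles 0 and 1 swap velocities; positions: p0=5 p1=5 p2=14; velocities now: v0=1 v1=2 v2=-3
Collision at t=14/5: particles 1 and 2 swap velocities; positions: p0=34/5 p1=43/5 p2=43/5; velocities now: v0=1 v1=-3 v2=2
Collision at t=13/4: particles 0 and 1 swap velocities; positions: p0=29/4 p1=29/4 p2=19/2; velocities now: v0=-3 v1=1 v2=2

Answer: 0,1 1,2 0,1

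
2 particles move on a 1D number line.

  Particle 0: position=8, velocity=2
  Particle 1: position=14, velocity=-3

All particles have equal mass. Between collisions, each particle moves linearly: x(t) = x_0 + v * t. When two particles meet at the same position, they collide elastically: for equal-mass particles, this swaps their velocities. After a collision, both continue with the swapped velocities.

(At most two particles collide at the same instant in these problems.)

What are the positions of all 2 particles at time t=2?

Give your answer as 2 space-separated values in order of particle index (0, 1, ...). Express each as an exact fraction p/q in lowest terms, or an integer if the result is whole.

Answer: 8 12

Derivation:
Collision at t=6/5: particles 0 and 1 swap velocities; positions: p0=52/5 p1=52/5; velocities now: v0=-3 v1=2
Advance to t=2 (no further collisions before then); velocities: v0=-3 v1=2; positions = 8 12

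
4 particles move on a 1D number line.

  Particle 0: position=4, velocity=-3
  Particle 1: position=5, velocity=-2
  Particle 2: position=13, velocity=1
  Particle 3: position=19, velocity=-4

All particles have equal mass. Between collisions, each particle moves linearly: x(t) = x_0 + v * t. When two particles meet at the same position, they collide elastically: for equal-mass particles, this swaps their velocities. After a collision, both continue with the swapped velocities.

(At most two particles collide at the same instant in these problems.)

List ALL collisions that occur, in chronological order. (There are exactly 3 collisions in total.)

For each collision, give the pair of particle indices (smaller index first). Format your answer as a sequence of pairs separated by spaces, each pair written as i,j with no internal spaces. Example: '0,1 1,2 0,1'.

Answer: 2,3 1,2 0,1

Derivation:
Collision at t=6/5: particles 2 and 3 swap velocities; positions: p0=2/5 p1=13/5 p2=71/5 p3=71/5; velocities now: v0=-3 v1=-2 v2=-4 v3=1
Collision at t=7: particles 1 and 2 swap velocities; positions: p0=-17 p1=-9 p2=-9 p3=20; velocities now: v0=-3 v1=-4 v2=-2 v3=1
Collision at t=15: particles 0 and 1 swap velocities; positions: p0=-41 p1=-41 p2=-25 p3=28; velocities now: v0=-4 v1=-3 v2=-2 v3=1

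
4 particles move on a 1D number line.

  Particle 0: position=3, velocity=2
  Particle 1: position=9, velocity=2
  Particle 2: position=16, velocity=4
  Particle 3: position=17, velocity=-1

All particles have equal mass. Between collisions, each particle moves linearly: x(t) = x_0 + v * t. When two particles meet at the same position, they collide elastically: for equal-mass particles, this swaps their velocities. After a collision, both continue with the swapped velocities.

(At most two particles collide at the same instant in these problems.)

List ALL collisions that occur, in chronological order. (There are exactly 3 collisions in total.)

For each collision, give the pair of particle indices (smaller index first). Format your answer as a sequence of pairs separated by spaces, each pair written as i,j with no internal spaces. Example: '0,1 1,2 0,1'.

Collision at t=1/5: particles 2 and 3 swap velocities; positions: p0=17/5 p1=47/5 p2=84/5 p3=84/5; velocities now: v0=2 v1=2 v2=-1 v3=4
Collision at t=8/3: particles 1 and 2 swap velocities; positions: p0=25/3 p1=43/3 p2=43/3 p3=80/3; velocities now: v0=2 v1=-1 v2=2 v3=4
Collision at t=14/3: particles 0 and 1 swap velocities; positions: p0=37/3 p1=37/3 p2=55/3 p3=104/3; velocities now: v0=-1 v1=2 v2=2 v3=4

Answer: 2,3 1,2 0,1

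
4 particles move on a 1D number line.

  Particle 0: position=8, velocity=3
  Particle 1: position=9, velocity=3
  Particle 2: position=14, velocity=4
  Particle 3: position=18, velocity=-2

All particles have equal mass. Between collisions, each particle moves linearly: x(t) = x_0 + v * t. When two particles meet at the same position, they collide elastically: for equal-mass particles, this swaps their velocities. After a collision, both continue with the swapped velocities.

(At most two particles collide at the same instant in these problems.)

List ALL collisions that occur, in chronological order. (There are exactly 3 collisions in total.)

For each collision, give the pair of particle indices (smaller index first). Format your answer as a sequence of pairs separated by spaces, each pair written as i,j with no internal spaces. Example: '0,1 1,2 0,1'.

Answer: 2,3 1,2 0,1

Derivation:
Collision at t=2/3: particles 2 and 3 swap velocities; positions: p0=10 p1=11 p2=50/3 p3=50/3; velocities now: v0=3 v1=3 v2=-2 v3=4
Collision at t=9/5: particles 1 and 2 swap velocities; positions: p0=67/5 p1=72/5 p2=72/5 p3=106/5; velocities now: v0=3 v1=-2 v2=3 v3=4
Collision at t=2: particles 0 and 1 swap velocities; positions: p0=14 p1=14 p2=15 p3=22; velocities now: v0=-2 v1=3 v2=3 v3=4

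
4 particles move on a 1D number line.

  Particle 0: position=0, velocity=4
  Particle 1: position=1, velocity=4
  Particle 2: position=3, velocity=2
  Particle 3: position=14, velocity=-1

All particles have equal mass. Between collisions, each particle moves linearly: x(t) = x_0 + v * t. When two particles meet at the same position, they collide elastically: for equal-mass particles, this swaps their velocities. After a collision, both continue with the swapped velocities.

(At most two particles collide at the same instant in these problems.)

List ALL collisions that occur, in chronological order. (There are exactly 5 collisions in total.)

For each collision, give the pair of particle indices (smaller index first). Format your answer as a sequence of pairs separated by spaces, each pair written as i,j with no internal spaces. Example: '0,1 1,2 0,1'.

Answer: 1,2 0,1 2,3 1,2 0,1

Derivation:
Collision at t=1: particles 1 and 2 swap velocities; positions: p0=4 p1=5 p2=5 p3=13; velocities now: v0=4 v1=2 v2=4 v3=-1
Collision at t=3/2: particles 0 and 1 swap velocities; positions: p0=6 p1=6 p2=7 p3=25/2; velocities now: v0=2 v1=4 v2=4 v3=-1
Collision at t=13/5: particles 2 and 3 swap velocities; positions: p0=41/5 p1=52/5 p2=57/5 p3=57/5; velocities now: v0=2 v1=4 v2=-1 v3=4
Collision at t=14/5: particles 1 and 2 swap velocities; positions: p0=43/5 p1=56/5 p2=56/5 p3=61/5; velocities now: v0=2 v1=-1 v2=4 v3=4
Collision at t=11/3: particles 0 and 1 swap velocities; positions: p0=31/3 p1=31/3 p2=44/3 p3=47/3; velocities now: v0=-1 v1=2 v2=4 v3=4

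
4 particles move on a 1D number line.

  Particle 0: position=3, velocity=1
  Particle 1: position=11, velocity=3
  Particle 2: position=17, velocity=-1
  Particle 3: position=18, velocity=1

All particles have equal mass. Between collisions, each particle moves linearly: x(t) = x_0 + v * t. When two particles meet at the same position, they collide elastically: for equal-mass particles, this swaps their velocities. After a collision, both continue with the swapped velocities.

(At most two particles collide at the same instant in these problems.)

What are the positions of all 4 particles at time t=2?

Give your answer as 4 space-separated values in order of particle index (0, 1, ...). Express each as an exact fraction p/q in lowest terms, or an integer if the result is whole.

Collision at t=3/2: particles 1 and 2 swap velocities; positions: p0=9/2 p1=31/2 p2=31/2 p3=39/2; velocities now: v0=1 v1=-1 v2=3 v3=1
Advance to t=2 (no further collisions before then); velocities: v0=1 v1=-1 v2=3 v3=1; positions = 5 15 17 20

Answer: 5 15 17 20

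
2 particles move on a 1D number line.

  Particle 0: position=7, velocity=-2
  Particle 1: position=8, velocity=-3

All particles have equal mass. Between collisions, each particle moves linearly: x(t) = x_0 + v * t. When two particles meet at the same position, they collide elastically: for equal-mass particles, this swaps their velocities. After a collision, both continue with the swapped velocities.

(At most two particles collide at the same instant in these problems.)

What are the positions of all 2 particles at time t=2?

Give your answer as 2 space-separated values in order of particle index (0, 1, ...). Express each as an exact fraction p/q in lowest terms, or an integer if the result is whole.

Answer: 2 3

Derivation:
Collision at t=1: particles 0 and 1 swap velocities; positions: p0=5 p1=5; velocities now: v0=-3 v1=-2
Advance to t=2 (no further collisions before then); velocities: v0=-3 v1=-2; positions = 2 3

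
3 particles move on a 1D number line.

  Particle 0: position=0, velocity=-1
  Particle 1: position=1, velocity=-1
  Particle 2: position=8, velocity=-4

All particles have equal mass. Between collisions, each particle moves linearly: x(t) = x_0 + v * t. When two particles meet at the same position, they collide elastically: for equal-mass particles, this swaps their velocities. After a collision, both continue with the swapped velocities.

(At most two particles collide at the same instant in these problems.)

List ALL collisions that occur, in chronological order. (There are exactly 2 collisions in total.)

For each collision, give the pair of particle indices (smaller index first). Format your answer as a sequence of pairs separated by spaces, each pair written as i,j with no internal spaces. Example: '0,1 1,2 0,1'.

Collision at t=7/3: particles 1 and 2 swap velocities; positions: p0=-7/3 p1=-4/3 p2=-4/3; velocities now: v0=-1 v1=-4 v2=-1
Collision at t=8/3: particles 0 and 1 swap velocities; positions: p0=-8/3 p1=-8/3 p2=-5/3; velocities now: v0=-4 v1=-1 v2=-1

Answer: 1,2 0,1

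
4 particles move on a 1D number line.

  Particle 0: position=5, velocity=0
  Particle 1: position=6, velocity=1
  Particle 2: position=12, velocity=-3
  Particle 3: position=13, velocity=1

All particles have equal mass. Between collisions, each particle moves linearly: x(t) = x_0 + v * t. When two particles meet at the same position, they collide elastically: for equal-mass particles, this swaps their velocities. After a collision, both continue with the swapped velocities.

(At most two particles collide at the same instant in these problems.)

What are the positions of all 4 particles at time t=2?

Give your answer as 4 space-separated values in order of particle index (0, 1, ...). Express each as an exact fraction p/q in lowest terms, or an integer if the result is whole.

Collision at t=3/2: particles 1 and 2 swap velocities; positions: p0=5 p1=15/2 p2=15/2 p3=29/2; velocities now: v0=0 v1=-3 v2=1 v3=1
Advance to t=2 (no further collisions before then); velocities: v0=0 v1=-3 v2=1 v3=1; positions = 5 6 8 15

Answer: 5 6 8 15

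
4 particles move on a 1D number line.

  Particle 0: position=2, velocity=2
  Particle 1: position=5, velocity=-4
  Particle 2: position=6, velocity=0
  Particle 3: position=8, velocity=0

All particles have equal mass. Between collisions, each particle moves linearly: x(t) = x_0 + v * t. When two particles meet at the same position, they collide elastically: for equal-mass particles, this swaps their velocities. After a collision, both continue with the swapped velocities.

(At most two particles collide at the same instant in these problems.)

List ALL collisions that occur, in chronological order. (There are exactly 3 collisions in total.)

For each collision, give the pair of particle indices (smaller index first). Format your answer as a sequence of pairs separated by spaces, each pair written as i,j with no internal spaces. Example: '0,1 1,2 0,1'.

Answer: 0,1 1,2 2,3

Derivation:
Collision at t=1/2: particles 0 and 1 swap velocities; positions: p0=3 p1=3 p2=6 p3=8; velocities now: v0=-4 v1=2 v2=0 v3=0
Collision at t=2: particles 1 and 2 swap velocities; positions: p0=-3 p1=6 p2=6 p3=8; velocities now: v0=-4 v1=0 v2=2 v3=0
Collision at t=3: particles 2 and 3 swap velocities; positions: p0=-7 p1=6 p2=8 p3=8; velocities now: v0=-4 v1=0 v2=0 v3=2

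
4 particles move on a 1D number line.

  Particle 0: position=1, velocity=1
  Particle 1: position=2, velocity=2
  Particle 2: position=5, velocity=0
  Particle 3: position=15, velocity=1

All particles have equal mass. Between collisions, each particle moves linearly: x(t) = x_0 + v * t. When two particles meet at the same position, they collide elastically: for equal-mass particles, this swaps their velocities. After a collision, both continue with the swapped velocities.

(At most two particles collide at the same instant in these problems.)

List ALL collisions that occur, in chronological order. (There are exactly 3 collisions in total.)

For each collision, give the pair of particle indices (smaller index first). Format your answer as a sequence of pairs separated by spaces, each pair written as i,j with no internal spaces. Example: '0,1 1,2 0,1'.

Answer: 1,2 0,1 2,3

Derivation:
Collision at t=3/2: particles 1 and 2 swap velocities; positions: p0=5/2 p1=5 p2=5 p3=33/2; velocities now: v0=1 v1=0 v2=2 v3=1
Collision at t=4: particles 0 and 1 swap velocities; positions: p0=5 p1=5 p2=10 p3=19; velocities now: v0=0 v1=1 v2=2 v3=1
Collision at t=13: particles 2 and 3 swap velocities; positions: p0=5 p1=14 p2=28 p3=28; velocities now: v0=0 v1=1 v2=1 v3=2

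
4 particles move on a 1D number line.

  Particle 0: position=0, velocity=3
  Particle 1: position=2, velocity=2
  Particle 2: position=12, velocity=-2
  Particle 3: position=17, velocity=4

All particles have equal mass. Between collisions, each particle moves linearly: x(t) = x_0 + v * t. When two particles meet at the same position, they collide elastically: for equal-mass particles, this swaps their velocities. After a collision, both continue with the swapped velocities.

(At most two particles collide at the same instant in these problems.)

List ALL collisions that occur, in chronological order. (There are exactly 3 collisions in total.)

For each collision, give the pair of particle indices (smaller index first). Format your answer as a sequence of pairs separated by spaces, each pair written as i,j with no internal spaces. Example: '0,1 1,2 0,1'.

Collision at t=2: particles 0 and 1 swap velocities; positions: p0=6 p1=6 p2=8 p3=25; velocities now: v0=2 v1=3 v2=-2 v3=4
Collision at t=12/5: particles 1 and 2 swap velocities; positions: p0=34/5 p1=36/5 p2=36/5 p3=133/5; velocities now: v0=2 v1=-2 v2=3 v3=4
Collision at t=5/2: particles 0 and 1 swap velocities; positions: p0=7 p1=7 p2=15/2 p3=27; velocities now: v0=-2 v1=2 v2=3 v3=4

Answer: 0,1 1,2 0,1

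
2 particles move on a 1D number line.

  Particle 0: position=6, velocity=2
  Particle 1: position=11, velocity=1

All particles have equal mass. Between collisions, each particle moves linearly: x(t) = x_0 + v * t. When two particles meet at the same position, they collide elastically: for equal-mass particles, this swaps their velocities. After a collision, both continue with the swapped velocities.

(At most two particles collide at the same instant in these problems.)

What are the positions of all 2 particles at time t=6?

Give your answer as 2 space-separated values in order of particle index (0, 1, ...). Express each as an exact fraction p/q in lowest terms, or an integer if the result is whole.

Collision at t=5: particles 0 and 1 swap velocities; positions: p0=16 p1=16; velocities now: v0=1 v1=2
Advance to t=6 (no further collisions before then); velocities: v0=1 v1=2; positions = 17 18

Answer: 17 18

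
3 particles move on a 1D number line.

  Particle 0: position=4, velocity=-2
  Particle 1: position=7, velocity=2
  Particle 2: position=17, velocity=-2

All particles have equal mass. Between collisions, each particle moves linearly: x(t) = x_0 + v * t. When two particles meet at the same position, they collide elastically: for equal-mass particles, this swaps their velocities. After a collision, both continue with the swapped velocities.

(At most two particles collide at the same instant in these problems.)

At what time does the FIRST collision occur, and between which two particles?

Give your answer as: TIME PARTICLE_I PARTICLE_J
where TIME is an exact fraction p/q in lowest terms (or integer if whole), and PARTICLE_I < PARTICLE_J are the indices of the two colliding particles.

Answer: 5/2 1 2

Derivation:
Pair (0,1): pos 4,7 vel -2,2 -> not approaching (rel speed -4 <= 0)
Pair (1,2): pos 7,17 vel 2,-2 -> gap=10, closing at 4/unit, collide at t=5/2
Earliest collision: t=5/2 between 1 and 2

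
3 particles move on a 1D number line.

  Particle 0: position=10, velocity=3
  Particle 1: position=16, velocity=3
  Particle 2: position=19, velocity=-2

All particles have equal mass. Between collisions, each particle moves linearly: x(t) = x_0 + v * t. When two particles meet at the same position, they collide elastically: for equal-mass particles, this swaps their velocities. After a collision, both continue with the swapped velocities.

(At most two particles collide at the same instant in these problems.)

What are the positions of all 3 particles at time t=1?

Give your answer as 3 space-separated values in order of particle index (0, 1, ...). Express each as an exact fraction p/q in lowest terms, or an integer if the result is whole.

Collision at t=3/5: particles 1 and 2 swap velocities; positions: p0=59/5 p1=89/5 p2=89/5; velocities now: v0=3 v1=-2 v2=3
Advance to t=1 (no further collisions before then); velocities: v0=3 v1=-2 v2=3; positions = 13 17 19

Answer: 13 17 19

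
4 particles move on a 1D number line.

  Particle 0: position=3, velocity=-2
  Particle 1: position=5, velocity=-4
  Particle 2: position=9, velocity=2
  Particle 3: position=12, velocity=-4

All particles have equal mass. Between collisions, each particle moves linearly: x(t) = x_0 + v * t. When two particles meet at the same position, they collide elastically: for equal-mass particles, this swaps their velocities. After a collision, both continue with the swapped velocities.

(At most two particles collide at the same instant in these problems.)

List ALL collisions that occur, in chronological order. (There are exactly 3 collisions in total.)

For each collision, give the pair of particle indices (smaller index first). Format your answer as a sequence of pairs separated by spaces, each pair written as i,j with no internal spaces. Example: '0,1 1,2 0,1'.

Collision at t=1/2: particles 2 and 3 swap velocities; positions: p0=2 p1=3 p2=10 p3=10; velocities now: v0=-2 v1=-4 v2=-4 v3=2
Collision at t=1: particles 0 and 1 swap velocities; positions: p0=1 p1=1 p2=8 p3=11; velocities now: v0=-4 v1=-2 v2=-4 v3=2
Collision at t=9/2: particles 1 and 2 swap velocities; positions: p0=-13 p1=-6 p2=-6 p3=18; velocities now: v0=-4 v1=-4 v2=-2 v3=2

Answer: 2,3 0,1 1,2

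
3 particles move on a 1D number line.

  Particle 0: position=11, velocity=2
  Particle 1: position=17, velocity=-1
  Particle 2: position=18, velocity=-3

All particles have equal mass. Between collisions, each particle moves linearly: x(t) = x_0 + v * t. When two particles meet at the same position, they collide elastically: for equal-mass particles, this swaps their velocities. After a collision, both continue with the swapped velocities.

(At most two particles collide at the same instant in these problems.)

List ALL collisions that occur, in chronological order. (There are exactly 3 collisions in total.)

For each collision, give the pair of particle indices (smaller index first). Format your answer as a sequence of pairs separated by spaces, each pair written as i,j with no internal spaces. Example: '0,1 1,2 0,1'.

Answer: 1,2 0,1 1,2

Derivation:
Collision at t=1/2: particles 1 and 2 swap velocities; positions: p0=12 p1=33/2 p2=33/2; velocities now: v0=2 v1=-3 v2=-1
Collision at t=7/5: particles 0 and 1 swap velocities; positions: p0=69/5 p1=69/5 p2=78/5; velocities now: v0=-3 v1=2 v2=-1
Collision at t=2: particles 1 and 2 swap velocities; positions: p0=12 p1=15 p2=15; velocities now: v0=-3 v1=-1 v2=2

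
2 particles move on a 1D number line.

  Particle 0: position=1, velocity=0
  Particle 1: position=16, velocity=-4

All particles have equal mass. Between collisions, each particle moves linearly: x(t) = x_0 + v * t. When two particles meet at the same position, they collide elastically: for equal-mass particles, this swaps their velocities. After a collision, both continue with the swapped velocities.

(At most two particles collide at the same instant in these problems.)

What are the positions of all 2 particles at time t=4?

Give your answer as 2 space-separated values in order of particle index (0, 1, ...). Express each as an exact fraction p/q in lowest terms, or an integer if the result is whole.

Collision at t=15/4: particles 0 and 1 swap velocities; positions: p0=1 p1=1; velocities now: v0=-4 v1=0
Advance to t=4 (no further collisions before then); velocities: v0=-4 v1=0; positions = 0 1

Answer: 0 1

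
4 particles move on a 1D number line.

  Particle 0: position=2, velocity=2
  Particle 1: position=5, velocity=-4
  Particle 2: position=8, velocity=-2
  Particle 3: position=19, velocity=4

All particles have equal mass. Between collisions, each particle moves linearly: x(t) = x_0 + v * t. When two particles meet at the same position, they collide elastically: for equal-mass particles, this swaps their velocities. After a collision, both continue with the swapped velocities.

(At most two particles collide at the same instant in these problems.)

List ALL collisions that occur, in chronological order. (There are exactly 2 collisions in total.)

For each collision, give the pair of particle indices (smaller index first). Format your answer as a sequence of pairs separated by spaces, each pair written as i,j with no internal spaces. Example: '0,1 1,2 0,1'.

Answer: 0,1 1,2

Derivation:
Collision at t=1/2: particles 0 and 1 swap velocities; positions: p0=3 p1=3 p2=7 p3=21; velocities now: v0=-4 v1=2 v2=-2 v3=4
Collision at t=3/2: particles 1 and 2 swap velocities; positions: p0=-1 p1=5 p2=5 p3=25; velocities now: v0=-4 v1=-2 v2=2 v3=4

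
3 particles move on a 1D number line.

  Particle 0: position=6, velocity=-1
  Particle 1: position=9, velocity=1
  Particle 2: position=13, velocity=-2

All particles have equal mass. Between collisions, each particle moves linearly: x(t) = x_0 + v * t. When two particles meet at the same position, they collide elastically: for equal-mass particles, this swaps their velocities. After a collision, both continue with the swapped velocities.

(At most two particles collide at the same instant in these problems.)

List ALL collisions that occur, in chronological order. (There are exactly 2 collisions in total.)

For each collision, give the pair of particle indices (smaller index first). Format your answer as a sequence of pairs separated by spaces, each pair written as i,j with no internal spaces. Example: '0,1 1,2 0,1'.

Collision at t=4/3: particles 1 and 2 swap velocities; positions: p0=14/3 p1=31/3 p2=31/3; velocities now: v0=-1 v1=-2 v2=1
Collision at t=7: particles 0 and 1 swap velocities; positions: p0=-1 p1=-1 p2=16; velocities now: v0=-2 v1=-1 v2=1

Answer: 1,2 0,1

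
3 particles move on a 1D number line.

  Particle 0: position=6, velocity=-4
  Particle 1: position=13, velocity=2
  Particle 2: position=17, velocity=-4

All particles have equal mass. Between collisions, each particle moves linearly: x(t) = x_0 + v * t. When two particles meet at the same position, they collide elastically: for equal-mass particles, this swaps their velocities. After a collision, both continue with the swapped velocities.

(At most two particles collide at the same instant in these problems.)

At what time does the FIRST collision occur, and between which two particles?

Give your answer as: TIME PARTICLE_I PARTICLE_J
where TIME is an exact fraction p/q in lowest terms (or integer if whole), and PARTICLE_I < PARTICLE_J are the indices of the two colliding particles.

Pair (0,1): pos 6,13 vel -4,2 -> not approaching (rel speed -6 <= 0)
Pair (1,2): pos 13,17 vel 2,-4 -> gap=4, closing at 6/unit, collide at t=2/3
Earliest collision: t=2/3 between 1 and 2

Answer: 2/3 1 2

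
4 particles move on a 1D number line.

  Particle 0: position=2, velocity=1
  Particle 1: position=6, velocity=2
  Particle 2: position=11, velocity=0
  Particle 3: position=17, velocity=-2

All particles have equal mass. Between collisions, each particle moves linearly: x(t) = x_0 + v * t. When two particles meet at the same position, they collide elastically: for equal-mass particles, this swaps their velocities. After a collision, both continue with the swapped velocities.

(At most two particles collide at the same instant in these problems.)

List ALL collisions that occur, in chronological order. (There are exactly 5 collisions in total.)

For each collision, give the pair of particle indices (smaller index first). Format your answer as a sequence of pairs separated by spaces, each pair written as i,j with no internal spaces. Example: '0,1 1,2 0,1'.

Answer: 1,2 2,3 1,2 0,1 1,2

Derivation:
Collision at t=5/2: particles 1 and 2 swap velocities; positions: p0=9/2 p1=11 p2=11 p3=12; velocities now: v0=1 v1=0 v2=2 v3=-2
Collision at t=11/4: particles 2 and 3 swap velocities; positions: p0=19/4 p1=11 p2=23/2 p3=23/2; velocities now: v0=1 v1=0 v2=-2 v3=2
Collision at t=3: particles 1 and 2 swap velocities; positions: p0=5 p1=11 p2=11 p3=12; velocities now: v0=1 v1=-2 v2=0 v3=2
Collision at t=5: particles 0 and 1 swap velocities; positions: p0=7 p1=7 p2=11 p3=16; velocities now: v0=-2 v1=1 v2=0 v3=2
Collision at t=9: particles 1 and 2 swap velocities; positions: p0=-1 p1=11 p2=11 p3=24; velocities now: v0=-2 v1=0 v2=1 v3=2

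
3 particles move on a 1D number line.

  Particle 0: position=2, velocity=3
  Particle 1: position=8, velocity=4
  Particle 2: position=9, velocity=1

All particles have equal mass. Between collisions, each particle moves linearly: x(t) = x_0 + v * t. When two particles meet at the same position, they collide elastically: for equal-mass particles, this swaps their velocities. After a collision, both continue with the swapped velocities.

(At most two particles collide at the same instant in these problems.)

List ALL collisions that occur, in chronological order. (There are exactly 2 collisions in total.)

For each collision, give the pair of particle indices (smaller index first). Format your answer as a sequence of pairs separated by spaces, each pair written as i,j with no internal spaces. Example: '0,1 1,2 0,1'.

Answer: 1,2 0,1

Derivation:
Collision at t=1/3: particles 1 and 2 swap velocities; positions: p0=3 p1=28/3 p2=28/3; velocities now: v0=3 v1=1 v2=4
Collision at t=7/2: particles 0 and 1 swap velocities; positions: p0=25/2 p1=25/2 p2=22; velocities now: v0=1 v1=3 v2=4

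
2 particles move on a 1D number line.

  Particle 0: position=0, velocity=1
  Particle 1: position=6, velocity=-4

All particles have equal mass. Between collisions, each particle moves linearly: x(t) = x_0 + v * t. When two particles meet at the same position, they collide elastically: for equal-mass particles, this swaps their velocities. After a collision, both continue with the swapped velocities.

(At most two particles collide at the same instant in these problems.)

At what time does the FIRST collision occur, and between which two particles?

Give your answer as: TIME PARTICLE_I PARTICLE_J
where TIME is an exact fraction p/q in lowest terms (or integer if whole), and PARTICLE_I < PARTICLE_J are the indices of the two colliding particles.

Pair (0,1): pos 0,6 vel 1,-4 -> gap=6, closing at 5/unit, collide at t=6/5
Earliest collision: t=6/5 between 0 and 1

Answer: 6/5 0 1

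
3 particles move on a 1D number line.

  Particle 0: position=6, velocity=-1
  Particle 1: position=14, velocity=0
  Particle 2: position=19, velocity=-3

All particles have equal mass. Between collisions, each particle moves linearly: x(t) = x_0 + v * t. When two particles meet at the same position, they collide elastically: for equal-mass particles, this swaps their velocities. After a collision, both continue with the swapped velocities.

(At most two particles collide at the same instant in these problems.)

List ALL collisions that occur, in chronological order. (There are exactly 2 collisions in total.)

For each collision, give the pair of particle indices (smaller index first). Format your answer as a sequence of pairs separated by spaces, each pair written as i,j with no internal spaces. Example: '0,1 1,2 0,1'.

Collision at t=5/3: particles 1 and 2 swap velocities; positions: p0=13/3 p1=14 p2=14; velocities now: v0=-1 v1=-3 v2=0
Collision at t=13/2: particles 0 and 1 swap velocities; positions: p0=-1/2 p1=-1/2 p2=14; velocities now: v0=-3 v1=-1 v2=0

Answer: 1,2 0,1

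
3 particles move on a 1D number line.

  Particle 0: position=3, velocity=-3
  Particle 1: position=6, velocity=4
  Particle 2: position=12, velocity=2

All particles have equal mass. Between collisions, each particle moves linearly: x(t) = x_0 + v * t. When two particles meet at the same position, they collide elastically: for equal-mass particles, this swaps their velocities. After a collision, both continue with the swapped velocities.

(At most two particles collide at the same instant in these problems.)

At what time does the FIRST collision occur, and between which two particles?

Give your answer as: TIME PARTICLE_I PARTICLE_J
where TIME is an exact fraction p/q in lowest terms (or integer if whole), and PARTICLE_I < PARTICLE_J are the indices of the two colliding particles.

Pair (0,1): pos 3,6 vel -3,4 -> not approaching (rel speed -7 <= 0)
Pair (1,2): pos 6,12 vel 4,2 -> gap=6, closing at 2/unit, collide at t=3
Earliest collision: t=3 between 1 and 2

Answer: 3 1 2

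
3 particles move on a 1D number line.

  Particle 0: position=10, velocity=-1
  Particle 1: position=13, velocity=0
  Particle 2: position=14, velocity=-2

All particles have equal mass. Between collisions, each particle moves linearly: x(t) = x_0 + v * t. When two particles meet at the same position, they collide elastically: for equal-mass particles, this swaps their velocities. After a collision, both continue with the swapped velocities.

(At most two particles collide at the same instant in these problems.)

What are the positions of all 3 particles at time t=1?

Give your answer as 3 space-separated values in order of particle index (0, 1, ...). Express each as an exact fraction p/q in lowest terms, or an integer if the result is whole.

Answer: 9 12 13

Derivation:
Collision at t=1/2: particles 1 and 2 swap velocities; positions: p0=19/2 p1=13 p2=13; velocities now: v0=-1 v1=-2 v2=0
Advance to t=1 (no further collisions before then); velocities: v0=-1 v1=-2 v2=0; positions = 9 12 13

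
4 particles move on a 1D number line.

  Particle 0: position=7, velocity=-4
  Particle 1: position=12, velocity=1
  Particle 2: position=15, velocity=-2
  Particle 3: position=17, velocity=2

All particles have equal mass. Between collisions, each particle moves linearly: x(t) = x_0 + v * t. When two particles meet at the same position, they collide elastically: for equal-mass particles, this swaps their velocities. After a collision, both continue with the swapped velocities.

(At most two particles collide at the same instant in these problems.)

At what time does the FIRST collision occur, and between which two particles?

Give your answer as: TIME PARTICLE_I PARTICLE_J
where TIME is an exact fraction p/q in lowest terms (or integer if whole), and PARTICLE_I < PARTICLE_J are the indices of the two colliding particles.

Pair (0,1): pos 7,12 vel -4,1 -> not approaching (rel speed -5 <= 0)
Pair (1,2): pos 12,15 vel 1,-2 -> gap=3, closing at 3/unit, collide at t=1
Pair (2,3): pos 15,17 vel -2,2 -> not approaching (rel speed -4 <= 0)
Earliest collision: t=1 between 1 and 2

Answer: 1 1 2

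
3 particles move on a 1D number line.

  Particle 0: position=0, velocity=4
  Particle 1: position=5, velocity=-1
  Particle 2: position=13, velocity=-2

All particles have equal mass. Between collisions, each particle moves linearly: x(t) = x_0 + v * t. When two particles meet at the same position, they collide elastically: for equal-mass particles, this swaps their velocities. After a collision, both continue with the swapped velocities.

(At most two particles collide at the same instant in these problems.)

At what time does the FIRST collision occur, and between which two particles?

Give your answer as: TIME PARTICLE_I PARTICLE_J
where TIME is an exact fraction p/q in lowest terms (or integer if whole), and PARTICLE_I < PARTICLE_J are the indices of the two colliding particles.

Answer: 1 0 1

Derivation:
Pair (0,1): pos 0,5 vel 4,-1 -> gap=5, closing at 5/unit, collide at t=1
Pair (1,2): pos 5,13 vel -1,-2 -> gap=8, closing at 1/unit, collide at t=8
Earliest collision: t=1 between 0 and 1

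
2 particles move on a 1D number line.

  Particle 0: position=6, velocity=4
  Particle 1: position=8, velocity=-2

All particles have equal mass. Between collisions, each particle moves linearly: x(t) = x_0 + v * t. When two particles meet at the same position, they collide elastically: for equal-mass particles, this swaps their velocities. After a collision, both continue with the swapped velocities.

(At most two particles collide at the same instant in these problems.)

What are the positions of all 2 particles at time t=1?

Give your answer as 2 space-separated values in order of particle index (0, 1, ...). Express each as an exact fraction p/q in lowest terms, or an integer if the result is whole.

Answer: 6 10

Derivation:
Collision at t=1/3: particles 0 and 1 swap velocities; positions: p0=22/3 p1=22/3; velocities now: v0=-2 v1=4
Advance to t=1 (no further collisions before then); velocities: v0=-2 v1=4; positions = 6 10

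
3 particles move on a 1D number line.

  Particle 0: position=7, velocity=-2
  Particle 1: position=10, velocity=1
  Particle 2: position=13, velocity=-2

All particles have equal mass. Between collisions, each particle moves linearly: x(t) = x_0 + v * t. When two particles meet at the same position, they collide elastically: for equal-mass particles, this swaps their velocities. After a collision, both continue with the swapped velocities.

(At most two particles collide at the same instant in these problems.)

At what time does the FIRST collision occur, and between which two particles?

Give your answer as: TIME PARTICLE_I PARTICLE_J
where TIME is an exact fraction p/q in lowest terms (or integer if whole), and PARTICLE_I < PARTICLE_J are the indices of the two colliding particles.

Answer: 1 1 2

Derivation:
Pair (0,1): pos 7,10 vel -2,1 -> not approaching (rel speed -3 <= 0)
Pair (1,2): pos 10,13 vel 1,-2 -> gap=3, closing at 3/unit, collide at t=1
Earliest collision: t=1 between 1 and 2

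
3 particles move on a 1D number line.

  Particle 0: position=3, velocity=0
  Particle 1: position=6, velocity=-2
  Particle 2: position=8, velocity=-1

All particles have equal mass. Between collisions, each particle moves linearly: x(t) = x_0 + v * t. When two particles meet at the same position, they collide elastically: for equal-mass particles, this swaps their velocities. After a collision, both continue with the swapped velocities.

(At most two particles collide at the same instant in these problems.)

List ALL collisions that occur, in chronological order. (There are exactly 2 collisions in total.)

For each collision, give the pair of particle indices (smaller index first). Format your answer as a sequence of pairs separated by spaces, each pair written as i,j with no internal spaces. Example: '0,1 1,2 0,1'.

Collision at t=3/2: particles 0 and 1 swap velocities; positions: p0=3 p1=3 p2=13/2; velocities now: v0=-2 v1=0 v2=-1
Collision at t=5: particles 1 and 2 swap velocities; positions: p0=-4 p1=3 p2=3; velocities now: v0=-2 v1=-1 v2=0

Answer: 0,1 1,2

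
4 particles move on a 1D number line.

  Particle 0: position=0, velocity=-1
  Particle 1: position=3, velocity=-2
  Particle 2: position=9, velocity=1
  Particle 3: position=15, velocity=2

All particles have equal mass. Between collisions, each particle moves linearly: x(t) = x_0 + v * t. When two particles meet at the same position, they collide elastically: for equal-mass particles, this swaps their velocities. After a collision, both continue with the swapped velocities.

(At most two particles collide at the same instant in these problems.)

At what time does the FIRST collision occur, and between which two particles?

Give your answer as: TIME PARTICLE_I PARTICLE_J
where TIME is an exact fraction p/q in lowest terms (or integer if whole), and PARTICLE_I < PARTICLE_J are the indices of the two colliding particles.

Pair (0,1): pos 0,3 vel -1,-2 -> gap=3, closing at 1/unit, collide at t=3
Pair (1,2): pos 3,9 vel -2,1 -> not approaching (rel speed -3 <= 0)
Pair (2,3): pos 9,15 vel 1,2 -> not approaching (rel speed -1 <= 0)
Earliest collision: t=3 between 0 and 1

Answer: 3 0 1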